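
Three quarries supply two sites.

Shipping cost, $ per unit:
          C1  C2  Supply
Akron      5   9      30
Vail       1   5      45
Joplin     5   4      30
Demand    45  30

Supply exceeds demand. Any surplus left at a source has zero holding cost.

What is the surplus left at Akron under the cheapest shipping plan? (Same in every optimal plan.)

Minimum-cost shipments:
  Vail–C1: 45 truckloads
  Joplin–C2: 30 truckloads
Total cost = $165.
Akron ships 0 of its 30, leaving 30.

30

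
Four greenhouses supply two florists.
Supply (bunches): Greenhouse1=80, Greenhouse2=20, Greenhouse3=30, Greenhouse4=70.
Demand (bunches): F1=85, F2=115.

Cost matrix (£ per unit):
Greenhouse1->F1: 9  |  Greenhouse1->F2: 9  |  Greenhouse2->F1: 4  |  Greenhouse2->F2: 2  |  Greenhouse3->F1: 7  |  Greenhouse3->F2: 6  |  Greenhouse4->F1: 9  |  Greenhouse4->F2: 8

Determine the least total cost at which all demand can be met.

One minimum-cost allocation:
  Greenhouse1->F1: 80 × £9 = £720
  Greenhouse2->F2: 20 × £2 = £40
  Greenhouse3->F1: 5 × £7 = £35
  Greenhouse3->F2: 25 × £6 = £150
  Greenhouse4->F2: 70 × £8 = £560
Total = 720 + 40 + 35 + 150 + 560 = £1505.

1505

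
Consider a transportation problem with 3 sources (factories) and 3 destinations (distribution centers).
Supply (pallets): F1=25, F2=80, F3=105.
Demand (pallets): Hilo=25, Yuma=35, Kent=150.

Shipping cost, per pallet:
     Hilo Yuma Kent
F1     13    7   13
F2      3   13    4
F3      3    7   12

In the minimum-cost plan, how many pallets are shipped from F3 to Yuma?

10

The minimum-cost plan:
  F1–Yuma: 25 pallets
  F2–Kent: 80 pallets
  F3–Hilo: 25 pallets
  F3–Yuma: 10 pallets
  F3–Kent: 70 pallets
Total cost = 1480.
So F3→Yuma carries 10 pallets.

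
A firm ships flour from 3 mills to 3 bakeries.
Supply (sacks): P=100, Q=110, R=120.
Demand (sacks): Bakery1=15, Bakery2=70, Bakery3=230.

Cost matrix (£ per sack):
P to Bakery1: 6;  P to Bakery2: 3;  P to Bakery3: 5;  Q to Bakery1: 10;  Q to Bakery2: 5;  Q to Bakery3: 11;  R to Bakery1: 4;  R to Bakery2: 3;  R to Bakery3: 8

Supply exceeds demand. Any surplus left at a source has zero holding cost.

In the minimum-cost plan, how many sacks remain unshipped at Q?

15

Minimum-cost shipments:
  P->Bakery3: 100 × £5 = £500
  Q->Bakery2: 70 × £5 = £350
  Q->Bakery3: 25 × £11 = £275
  R->Bakery1: 15 × £4 = £60
  R->Bakery3: 105 × £8 = £840
Total cost = £2025.
Q ships 95 of its 110, leaving 15.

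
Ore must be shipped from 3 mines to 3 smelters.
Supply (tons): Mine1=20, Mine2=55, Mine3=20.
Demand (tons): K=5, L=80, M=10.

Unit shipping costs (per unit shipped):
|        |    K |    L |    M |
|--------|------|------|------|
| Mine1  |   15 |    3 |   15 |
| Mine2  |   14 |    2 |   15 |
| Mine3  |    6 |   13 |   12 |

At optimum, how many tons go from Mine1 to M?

0

Solving gives:
  Mine1->L: 20 × 3 = 60
  Mine2->L: 55 × 2 = 110
  Mine3->K: 5 × 6 = 30
  Mine3->L: 5 × 13 = 65
  Mine3->M: 10 × 12 = 120
Total cost = 385.
The route Mine1→M is not used.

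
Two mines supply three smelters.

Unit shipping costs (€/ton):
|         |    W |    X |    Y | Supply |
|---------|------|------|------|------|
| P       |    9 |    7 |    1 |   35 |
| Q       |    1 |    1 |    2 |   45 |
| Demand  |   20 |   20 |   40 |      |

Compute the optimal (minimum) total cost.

85

An optimal shipping plan:
  P to Y: 35 tons
  Q to W: 20 tons
  Q to X: 20 tons
  Q to Y: 5 tons
Total cost = €85.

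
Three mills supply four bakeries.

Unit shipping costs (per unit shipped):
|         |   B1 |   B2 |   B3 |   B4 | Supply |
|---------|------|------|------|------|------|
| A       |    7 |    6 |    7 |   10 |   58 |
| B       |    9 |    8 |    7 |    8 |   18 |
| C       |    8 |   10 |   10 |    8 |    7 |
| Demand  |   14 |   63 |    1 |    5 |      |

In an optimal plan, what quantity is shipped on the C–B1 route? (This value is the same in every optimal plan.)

7

Optimal shipments:
  A to B2: 58 sacks
  B to B1: 7 sacks
  B to B2: 5 sacks
  B to B3: 1 sacks
  B to B4: 5 sacks
  C to B1: 7 sacks
Total cost = 554.
So C→B1 carries 7 sacks.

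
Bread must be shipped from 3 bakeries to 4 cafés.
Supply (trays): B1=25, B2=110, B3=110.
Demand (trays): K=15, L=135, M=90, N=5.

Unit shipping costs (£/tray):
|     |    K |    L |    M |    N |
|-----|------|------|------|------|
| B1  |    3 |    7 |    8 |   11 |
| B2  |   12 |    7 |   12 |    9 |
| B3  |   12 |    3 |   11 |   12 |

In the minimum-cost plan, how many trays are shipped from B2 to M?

80

The minimum-cost plan:
  B1–K: 15 × £3 = £45
  B1–M: 10 × £8 = £80
  B2–L: 25 × £7 = £175
  B2–M: 80 × £12 = £960
  B2–N: 5 × £9 = £45
  B3–L: 110 × £3 = £330
Total cost = £1635.
So B2→M carries 80 trays.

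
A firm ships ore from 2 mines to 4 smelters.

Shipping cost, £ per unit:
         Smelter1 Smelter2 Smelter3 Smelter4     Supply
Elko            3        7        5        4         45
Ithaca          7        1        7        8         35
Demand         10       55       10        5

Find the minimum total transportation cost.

275

An optimal shipping plan:
  Elko–Smelter1: 10 × £3 = £30
  Elko–Smelter2: 20 × £7 = £140
  Elko–Smelter3: 10 × £5 = £50
  Elko–Smelter4: 5 × £4 = £20
  Ithaca–Smelter2: 35 × £1 = £35
Total = 30 + 140 + 50 + 20 + 35 = £275.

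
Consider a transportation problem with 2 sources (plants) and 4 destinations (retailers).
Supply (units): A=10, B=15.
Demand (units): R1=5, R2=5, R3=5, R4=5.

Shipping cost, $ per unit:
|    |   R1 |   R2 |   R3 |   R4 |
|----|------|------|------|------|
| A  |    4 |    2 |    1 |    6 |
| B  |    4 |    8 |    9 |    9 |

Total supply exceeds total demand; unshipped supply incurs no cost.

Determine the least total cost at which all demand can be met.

An optimal shipping plan:
  A→R2: 5 × $2 = $10
  A→R3: 5 × $1 = $5
  B→R1: 5 × $4 = $20
  B→R4: 5 × $9 = $45
Total = 10 + 5 + 20 + 45 = $80.

80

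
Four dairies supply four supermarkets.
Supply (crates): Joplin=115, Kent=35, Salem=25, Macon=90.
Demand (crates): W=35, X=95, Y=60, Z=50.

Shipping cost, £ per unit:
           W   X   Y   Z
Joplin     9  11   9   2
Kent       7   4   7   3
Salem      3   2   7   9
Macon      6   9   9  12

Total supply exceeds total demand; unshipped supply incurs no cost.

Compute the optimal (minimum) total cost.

Optimal allocation:
  Joplin to Y: 40 × £9 = £360
  Joplin to Z: 50 × £2 = £100
  Kent to X: 35 × £4 = £140
  Salem to X: 25 × £2 = £50
  Macon to W: 35 × £6 = £210
  Macon to X: 35 × £9 = £315
  Macon to Y: 20 × £9 = £180
Total = 360 + 100 + 140 + 50 + 210 + 315 + 180 = £1355.
(Supply check: Joplin ships 90; Kent ships 35; Salem ships 25; Macon ships 90.)

1355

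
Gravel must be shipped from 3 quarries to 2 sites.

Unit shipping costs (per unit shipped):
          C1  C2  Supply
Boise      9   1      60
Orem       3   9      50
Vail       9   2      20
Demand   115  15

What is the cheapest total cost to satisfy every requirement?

750

An optimal shipping plan:
  Boise->C1: 45 × 9 = 405
  Boise->C2: 15 × 1 = 15
  Orem->C1: 50 × 3 = 150
  Vail->C1: 20 × 9 = 180
Total = 405 + 15 + 150 + 180 = 750.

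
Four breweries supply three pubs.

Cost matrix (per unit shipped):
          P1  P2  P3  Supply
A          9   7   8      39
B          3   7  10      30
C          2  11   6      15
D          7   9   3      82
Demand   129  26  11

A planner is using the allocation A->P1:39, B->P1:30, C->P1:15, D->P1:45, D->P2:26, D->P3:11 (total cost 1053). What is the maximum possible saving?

104

Current plan cost = 39·9 + 30·3 + 15·2 + 45·7 + 26·9 + 11·3 = 1053.
Optimal plan:
  A to P1: 13 × 9 = 117
  A to P2: 26 × 7 = 182
  B to P1: 30 × 3 = 90
  C to P1: 15 × 2 = 30
  D to P1: 71 × 7 = 497
  D to P3: 11 × 3 = 33
Optimal cost = 949.
Saving = 1053 − 949 = 104.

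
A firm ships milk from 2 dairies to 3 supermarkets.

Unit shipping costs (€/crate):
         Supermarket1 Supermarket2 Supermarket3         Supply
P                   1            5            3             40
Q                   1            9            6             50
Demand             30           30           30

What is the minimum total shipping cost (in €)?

330

One minimum-cost allocation:
  P to Supermarket2: 30 × €5 = €150
  P to Supermarket3: 10 × €3 = €30
  Q to Supermarket1: 30 × €1 = €30
  Q to Supermarket3: 20 × €6 = €120
Total = 150 + 30 + 30 + 120 = €330.
(Supply check: P ships 40; Q ships 50.)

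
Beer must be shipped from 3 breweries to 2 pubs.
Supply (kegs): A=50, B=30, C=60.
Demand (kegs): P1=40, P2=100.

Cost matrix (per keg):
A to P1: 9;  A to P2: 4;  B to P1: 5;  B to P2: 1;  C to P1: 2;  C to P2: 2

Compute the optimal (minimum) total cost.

350

One minimum-cost allocation:
  A–P2: 50 kegs
  B–P2: 30 kegs
  C–P1: 40 kegs
  C–P2: 20 kegs
Total cost = 350.
(Supply check: A ships 50; B ships 30; C ships 60.)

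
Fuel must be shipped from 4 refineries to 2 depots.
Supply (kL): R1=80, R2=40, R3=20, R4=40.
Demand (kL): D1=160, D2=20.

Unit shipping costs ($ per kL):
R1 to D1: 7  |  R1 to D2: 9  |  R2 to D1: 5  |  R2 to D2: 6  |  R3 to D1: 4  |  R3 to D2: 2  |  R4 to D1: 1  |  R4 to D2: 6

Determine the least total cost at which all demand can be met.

840

An optimal shipping plan:
  R1→D1: 80 × $7 = $560
  R2→D1: 40 × $5 = $200
  R3→D2: 20 × $2 = $40
  R4→D1: 40 × $1 = $40
Total = 560 + 200 + 40 + 40 = $840.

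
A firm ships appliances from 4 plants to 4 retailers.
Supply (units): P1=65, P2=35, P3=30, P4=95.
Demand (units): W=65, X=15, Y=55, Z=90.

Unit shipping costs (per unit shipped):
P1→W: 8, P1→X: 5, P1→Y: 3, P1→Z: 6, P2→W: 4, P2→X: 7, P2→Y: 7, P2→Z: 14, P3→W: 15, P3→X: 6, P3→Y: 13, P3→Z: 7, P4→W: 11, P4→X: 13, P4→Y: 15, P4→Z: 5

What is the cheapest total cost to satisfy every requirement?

Optimal allocation:
  P1–W: 10 × 8 = 80
  P1–Y: 55 × 3 = 165
  P2–W: 35 × 4 = 140
  P3–X: 15 × 6 = 90
  P3–Z: 15 × 7 = 105
  P4–W: 20 × 11 = 220
  P4–Z: 75 × 5 = 375
Total = 80 + 165 + 140 + 90 + 105 + 220 + 375 = 1175.

1175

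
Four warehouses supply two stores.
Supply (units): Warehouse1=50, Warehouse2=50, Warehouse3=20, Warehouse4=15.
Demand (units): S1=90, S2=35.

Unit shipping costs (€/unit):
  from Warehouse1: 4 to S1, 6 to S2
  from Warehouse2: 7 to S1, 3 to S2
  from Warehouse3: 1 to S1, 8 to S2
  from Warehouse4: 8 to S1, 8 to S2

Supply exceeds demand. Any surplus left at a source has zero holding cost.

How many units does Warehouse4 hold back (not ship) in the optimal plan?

An optimal plan:
  Warehouse1→S1: 50 × €4 = €200
  Warehouse2→S1: 15 × €7 = €105
  Warehouse2→S2: 35 × €3 = €105
  Warehouse3→S1: 20 × €1 = €20
  Warehouse4→S1: 5 × €8 = €40
Total cost = €470.
Warehouse4 ships 5 of its 15, leaving 10.

10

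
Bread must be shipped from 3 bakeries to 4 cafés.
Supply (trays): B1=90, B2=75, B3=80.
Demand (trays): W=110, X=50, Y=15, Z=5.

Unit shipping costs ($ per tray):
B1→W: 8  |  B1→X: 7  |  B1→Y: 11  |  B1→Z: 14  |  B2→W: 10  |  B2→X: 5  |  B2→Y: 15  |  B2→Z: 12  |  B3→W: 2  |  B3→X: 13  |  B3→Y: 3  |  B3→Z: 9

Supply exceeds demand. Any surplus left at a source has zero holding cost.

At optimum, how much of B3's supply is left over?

Minimum-cost shipments:
  B1->W: 45 trays
  B2->X: 50 trays
  B2->Z: 5 trays
  B3->W: 65 trays
  B3->Y: 15 trays
Total cost = $845.
B3 ships 80 of its 80, leaving 0.

0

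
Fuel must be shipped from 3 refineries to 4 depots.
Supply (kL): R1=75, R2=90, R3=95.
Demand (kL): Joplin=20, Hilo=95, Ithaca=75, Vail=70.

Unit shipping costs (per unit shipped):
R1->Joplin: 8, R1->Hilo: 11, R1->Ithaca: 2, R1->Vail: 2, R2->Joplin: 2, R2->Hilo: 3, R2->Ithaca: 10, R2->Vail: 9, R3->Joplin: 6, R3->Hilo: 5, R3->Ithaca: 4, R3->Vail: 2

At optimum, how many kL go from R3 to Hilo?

25

The minimum-cost plan:
  R1–Ithaca: 75 kL
  R2–Joplin: 20 kL
  R2–Hilo: 70 kL
  R3–Hilo: 25 kL
  R3–Vail: 70 kL
Total cost = 665.
So R3→Hilo carries 25 kL.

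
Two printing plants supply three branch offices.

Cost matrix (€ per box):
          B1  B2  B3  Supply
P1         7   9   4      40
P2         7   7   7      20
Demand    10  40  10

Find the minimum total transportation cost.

An optimal shipping plan:
  P1 to B1: 10 boxes
  P1 to B2: 20 boxes
  P1 to B3: 10 boxes
  P2 to B2: 20 boxes
Total cost = €430.
(Supply check: P1 ships 40; P2 ships 20.)

430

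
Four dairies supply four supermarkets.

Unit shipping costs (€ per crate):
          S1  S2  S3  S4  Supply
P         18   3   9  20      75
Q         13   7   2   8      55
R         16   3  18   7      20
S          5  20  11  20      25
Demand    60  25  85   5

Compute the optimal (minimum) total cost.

1215

One minimum-cost allocation:
  P to S1: 20 × €18 = €360
  P to S2: 25 × €3 = €75
  P to S3: 30 × €9 = €270
  Q to S3: 55 × €2 = €110
  R to S1: 15 × €16 = €240
  R to S4: 5 × €7 = €35
  S to S1: 25 × €5 = €125
Total = 360 + 75 + 270 + 110 + 240 + 35 + 125 = €1215.
(Supply check: P ships 75; Q ships 55; R ships 20; S ships 25.)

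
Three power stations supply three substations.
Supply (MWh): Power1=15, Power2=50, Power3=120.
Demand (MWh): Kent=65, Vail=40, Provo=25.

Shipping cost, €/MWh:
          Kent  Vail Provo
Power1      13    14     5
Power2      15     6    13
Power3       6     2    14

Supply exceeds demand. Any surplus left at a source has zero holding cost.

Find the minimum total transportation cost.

One minimum-cost allocation:
  Power1→Provo: 15 × €5 = €75
  Power2→Provo: 10 × €13 = €130
  Power3→Kent: 65 × €6 = €390
  Power3→Vail: 40 × €2 = €80
Total = 75 + 130 + 390 + 80 = €675.
(Supply check: Power1 ships 15; Power2 ships 10; Power3 ships 105.)

675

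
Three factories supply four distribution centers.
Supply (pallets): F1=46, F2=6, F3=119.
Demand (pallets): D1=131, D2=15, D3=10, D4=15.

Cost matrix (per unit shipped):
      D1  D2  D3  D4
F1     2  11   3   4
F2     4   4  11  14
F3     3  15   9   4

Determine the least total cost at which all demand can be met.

579

An optimal shipping plan:
  F1->D1: 27 × 2 = 54
  F1->D2: 9 × 11 = 99
  F1->D3: 10 × 3 = 30
  F2->D2: 6 × 4 = 24
  F3->D1: 104 × 3 = 312
  F3->D4: 15 × 4 = 60
Total = 54 + 99 + 30 + 24 + 312 + 60 = 579.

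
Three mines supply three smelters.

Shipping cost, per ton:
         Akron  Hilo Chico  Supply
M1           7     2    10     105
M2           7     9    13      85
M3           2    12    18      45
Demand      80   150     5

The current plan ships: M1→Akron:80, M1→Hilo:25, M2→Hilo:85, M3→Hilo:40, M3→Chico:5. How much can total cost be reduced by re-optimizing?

930

Current plan cost = 80·7 + 25·2 + 85·9 + 40·12 + 5·18 = 1945.
Optimal plan:
  M1–Hilo: 105 tons
  M2–Akron: 35 tons
  M2–Hilo: 45 tons
  M2–Chico: 5 tons
  M3–Akron: 45 tons
Optimal cost = 1015.
Saving = 1945 − 1015 = 930.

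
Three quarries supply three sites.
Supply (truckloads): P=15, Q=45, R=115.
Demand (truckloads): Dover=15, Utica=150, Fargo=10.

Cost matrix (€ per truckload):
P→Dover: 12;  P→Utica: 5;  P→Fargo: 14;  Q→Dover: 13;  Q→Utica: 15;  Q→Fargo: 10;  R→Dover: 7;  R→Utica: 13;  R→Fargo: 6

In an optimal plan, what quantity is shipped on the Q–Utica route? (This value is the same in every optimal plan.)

45

Optimal shipments:
  P->Utica: 15 truckloads
  Q->Utica: 45 truckloads
  R->Dover: 15 truckloads
  R->Utica: 90 truckloads
  R->Fargo: 10 truckloads
Total cost = €2085.
So Q→Utica carries 45 truckloads.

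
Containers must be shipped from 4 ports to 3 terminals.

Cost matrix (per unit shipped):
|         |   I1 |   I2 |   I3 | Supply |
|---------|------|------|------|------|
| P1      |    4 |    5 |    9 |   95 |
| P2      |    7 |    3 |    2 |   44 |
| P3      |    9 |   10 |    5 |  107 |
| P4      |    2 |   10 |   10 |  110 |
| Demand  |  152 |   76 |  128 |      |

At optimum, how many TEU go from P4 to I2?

Optimal shipments:
  P1 to I1: 42 × 4 = 168
  P1 to I2: 53 × 5 = 265
  P2 to I2: 23 × 3 = 69
  P2 to I3: 21 × 2 = 42
  P3 to I3: 107 × 5 = 535
  P4 to I1: 110 × 2 = 220
Total cost = 1299.
The route P4→I2 is not used.

0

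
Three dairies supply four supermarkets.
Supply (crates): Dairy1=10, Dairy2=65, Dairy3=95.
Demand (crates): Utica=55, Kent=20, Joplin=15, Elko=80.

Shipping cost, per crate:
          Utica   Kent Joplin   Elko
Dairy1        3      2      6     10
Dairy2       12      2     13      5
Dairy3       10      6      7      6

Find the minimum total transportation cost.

Optimal allocation:
  Dairy1 to Utica: 10 × 3 = 30
  Dairy2 to Kent: 20 × 2 = 40
  Dairy2 to Elko: 45 × 5 = 225
  Dairy3 to Utica: 45 × 10 = 450
  Dairy3 to Joplin: 15 × 7 = 105
  Dairy3 to Elko: 35 × 6 = 210
Total = 30 + 40 + 225 + 450 + 105 + 210 = 1060.
(Supply check: Dairy1 ships 10; Dairy2 ships 65; Dairy3 ships 95.)

1060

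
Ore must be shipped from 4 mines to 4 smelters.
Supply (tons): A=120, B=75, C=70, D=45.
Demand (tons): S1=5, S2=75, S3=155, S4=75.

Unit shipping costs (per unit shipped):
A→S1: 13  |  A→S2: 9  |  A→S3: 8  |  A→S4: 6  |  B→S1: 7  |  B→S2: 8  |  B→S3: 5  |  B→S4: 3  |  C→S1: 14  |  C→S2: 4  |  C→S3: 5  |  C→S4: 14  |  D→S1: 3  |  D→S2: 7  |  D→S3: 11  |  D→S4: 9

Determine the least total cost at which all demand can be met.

A cheapest plan:
  A–S3: 120 × 8 = 960
  B–S4: 75 × 3 = 225
  C–S2: 35 × 4 = 140
  C–S3: 35 × 5 = 175
  D–S1: 5 × 3 = 15
  D–S2: 40 × 7 = 280
Total = 960 + 225 + 140 + 175 + 15 + 280 = 1795.

1795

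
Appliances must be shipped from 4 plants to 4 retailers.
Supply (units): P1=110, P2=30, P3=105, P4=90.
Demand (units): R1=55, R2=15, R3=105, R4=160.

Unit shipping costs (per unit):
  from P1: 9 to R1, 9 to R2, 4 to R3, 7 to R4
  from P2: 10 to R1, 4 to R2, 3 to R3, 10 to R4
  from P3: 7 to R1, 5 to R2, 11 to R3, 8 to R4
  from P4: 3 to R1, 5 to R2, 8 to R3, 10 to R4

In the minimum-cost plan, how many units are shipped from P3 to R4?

Optimal shipments:
  P1→R3: 75 × 4 = 300
  P1→R4: 35 × 7 = 245
  P2→R3: 30 × 3 = 90
  P3→R4: 105 × 8 = 840
  P4→R1: 55 × 3 = 165
  P4→R2: 15 × 5 = 75
  P4→R4: 20 × 10 = 200
Total cost = 1915.
So P3→R4 carries 105 units.

105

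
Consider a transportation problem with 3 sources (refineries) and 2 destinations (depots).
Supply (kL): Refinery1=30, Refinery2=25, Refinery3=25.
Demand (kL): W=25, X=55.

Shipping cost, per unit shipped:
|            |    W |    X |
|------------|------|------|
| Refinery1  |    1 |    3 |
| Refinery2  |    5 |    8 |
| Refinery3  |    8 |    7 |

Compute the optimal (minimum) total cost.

390

One minimum-cost allocation:
  Refinery1->X: 30 × 3 = 90
  Refinery2->W: 25 × 5 = 125
  Refinery3->X: 25 × 7 = 175
Total = 90 + 125 + 175 = 390.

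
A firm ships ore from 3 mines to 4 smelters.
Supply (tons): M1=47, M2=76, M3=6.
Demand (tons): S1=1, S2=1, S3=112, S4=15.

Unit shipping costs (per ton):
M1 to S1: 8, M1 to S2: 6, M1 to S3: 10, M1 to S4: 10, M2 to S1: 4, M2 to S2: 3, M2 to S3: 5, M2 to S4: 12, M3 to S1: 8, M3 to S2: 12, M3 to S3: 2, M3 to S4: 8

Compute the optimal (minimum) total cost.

856

An optimal shipping plan:
  M1 to S1: 1 × 8 = 8
  M1 to S2: 1 × 6 = 6
  M1 to S3: 30 × 10 = 300
  M1 to S4: 15 × 10 = 150
  M2 to S3: 76 × 5 = 380
  M3 to S3: 6 × 2 = 12
Total = 8 + 6 + 300 + 150 + 380 + 12 = 856.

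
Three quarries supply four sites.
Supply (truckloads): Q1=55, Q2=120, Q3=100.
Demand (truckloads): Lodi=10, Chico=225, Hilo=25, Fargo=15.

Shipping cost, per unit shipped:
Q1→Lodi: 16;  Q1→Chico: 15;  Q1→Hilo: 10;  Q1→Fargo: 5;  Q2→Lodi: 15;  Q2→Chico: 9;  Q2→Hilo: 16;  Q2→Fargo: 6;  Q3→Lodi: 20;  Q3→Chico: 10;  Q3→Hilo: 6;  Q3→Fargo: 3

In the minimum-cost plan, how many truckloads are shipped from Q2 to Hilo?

Solving gives:
  Q1->Lodi: 10 truckloads
  Q1->Chico: 5 truckloads
  Q1->Hilo: 25 truckloads
  Q1->Fargo: 15 truckloads
  Q2->Chico: 120 truckloads
  Q3->Chico: 100 truckloads
Total cost = 2640.
The route Q2→Hilo is not used.

0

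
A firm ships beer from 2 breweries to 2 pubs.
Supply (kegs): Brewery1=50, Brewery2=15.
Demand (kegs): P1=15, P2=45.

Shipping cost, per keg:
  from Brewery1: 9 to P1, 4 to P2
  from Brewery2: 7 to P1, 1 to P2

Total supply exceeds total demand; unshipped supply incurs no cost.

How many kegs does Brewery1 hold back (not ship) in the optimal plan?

5

An optimal plan:
  Brewery1→P1: 15 kegs
  Brewery1→P2: 30 kegs
  Brewery2→P2: 15 kegs
Total cost = 270.
Brewery1 ships 45 of its 50, leaving 5.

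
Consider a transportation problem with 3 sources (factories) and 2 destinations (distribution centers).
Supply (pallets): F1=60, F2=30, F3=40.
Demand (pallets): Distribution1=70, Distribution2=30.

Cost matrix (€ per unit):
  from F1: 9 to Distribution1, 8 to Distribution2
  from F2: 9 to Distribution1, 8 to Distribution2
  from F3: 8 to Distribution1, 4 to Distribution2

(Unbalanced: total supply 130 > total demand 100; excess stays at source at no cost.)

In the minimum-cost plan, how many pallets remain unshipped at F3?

Minimum-cost shipments:
  F1→Distribution1: 30 × €9 = €270
  F2→Distribution1: 30 × €9 = €270
  F3→Distribution1: 10 × €8 = €80
  F3→Distribution2: 30 × €4 = €120
Total cost = €740.
F3 ships 40 of its 40, leaving 0.

0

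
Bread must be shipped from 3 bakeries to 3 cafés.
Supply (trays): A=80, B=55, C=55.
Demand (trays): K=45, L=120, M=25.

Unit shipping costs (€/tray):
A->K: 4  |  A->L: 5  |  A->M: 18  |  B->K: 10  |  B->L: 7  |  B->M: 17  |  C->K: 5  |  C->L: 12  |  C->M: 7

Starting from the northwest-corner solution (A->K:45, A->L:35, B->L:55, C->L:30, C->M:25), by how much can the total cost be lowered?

180

Current plan cost = 45·4 + 35·5 + 55·7 + 30·12 + 25·7 = €1275.
Optimal plan:
  A→K: 15 trays
  A→L: 65 trays
  B→L: 55 trays
  C→K: 30 trays
  C→M: 25 trays
Optimal cost = €1095.
Saving = 1275 − 1095 = €180.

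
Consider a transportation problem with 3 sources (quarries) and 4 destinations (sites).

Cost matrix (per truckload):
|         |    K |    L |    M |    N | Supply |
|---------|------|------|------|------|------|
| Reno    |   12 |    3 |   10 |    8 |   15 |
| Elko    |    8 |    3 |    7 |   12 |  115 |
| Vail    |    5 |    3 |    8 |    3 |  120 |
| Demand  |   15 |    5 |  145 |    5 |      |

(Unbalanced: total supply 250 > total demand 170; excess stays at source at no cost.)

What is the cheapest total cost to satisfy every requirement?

One minimum-cost allocation:
  Reno to L: 5 truckloads
  Elko to M: 115 truckloads
  Vail to K: 15 truckloads
  Vail to M: 30 truckloads
  Vail to N: 5 truckloads
Total cost = 1150.

1150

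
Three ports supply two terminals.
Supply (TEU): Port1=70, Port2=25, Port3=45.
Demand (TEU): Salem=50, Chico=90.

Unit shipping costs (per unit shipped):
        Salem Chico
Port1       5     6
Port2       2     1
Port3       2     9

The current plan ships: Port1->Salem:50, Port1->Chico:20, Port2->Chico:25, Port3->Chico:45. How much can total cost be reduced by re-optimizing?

270

Current plan cost = 50·5 + 20·6 + 25·1 + 45·9 = 800.
Optimal plan:
  Port1–Salem: 5 × 5 = 25
  Port1–Chico: 65 × 6 = 390
  Port2–Chico: 25 × 1 = 25
  Port3–Salem: 45 × 2 = 90
Optimal cost = 530.
Saving = 800 − 530 = 270.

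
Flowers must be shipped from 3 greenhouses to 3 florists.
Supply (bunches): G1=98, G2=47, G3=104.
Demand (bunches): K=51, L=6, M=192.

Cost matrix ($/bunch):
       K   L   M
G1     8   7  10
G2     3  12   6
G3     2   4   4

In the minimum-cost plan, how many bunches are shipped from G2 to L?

The minimum-cost plan:
  G1 to L: 6 bunches
  G1 to M: 92 bunches
  G2 to K: 47 bunches
  G3 to K: 4 bunches
  G3 to M: 100 bunches
Total cost = $1511.
The route G2→L is not used.

0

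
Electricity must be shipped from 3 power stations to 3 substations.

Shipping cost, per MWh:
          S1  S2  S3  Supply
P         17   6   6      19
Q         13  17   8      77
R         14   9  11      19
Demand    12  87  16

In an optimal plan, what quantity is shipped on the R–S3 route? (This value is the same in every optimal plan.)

0

The minimum-cost plan:
  P->S2: 19 × 6 = 114
  Q->S1: 12 × 13 = 156
  Q->S2: 49 × 17 = 833
  Q->S3: 16 × 8 = 128
  R->S2: 19 × 9 = 171
Total cost = 1402.
The route R→S3 is not used.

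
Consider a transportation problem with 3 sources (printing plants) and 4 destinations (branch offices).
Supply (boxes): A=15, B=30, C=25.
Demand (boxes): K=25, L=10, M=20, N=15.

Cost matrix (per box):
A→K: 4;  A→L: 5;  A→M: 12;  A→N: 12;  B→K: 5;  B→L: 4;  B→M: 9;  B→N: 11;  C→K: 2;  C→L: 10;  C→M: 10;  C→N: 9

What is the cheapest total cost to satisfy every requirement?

Optimal allocation:
  A–K: 15 boxes
  B–L: 10 boxes
  B–M: 20 boxes
  C–K: 10 boxes
  C–N: 15 boxes
Total cost = 435.
(Supply check: A ships 15; B ships 30; C ships 25.)

435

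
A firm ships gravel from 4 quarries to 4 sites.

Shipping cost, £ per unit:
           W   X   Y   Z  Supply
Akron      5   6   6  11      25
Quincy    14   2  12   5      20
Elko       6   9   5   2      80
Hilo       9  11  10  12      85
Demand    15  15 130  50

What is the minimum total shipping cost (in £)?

1305

A cheapest plan:
  Akron–Y: 25 × £6 = £150
  Quincy–X: 15 × £2 = £30
  Quincy–Z: 5 × £5 = £25
  Elko–Y: 35 × £5 = £175
  Elko–Z: 45 × £2 = £90
  Hilo–W: 15 × £9 = £135
  Hilo–Y: 70 × £10 = £700
Total = 150 + 30 + 25 + 175 + 90 + 135 + 700 = £1305.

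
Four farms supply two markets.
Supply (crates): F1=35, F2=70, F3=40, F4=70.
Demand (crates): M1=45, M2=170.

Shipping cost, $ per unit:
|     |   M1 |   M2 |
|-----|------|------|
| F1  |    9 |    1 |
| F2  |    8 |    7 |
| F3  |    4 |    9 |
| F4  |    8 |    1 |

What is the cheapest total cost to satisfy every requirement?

An optimal shipping plan:
  F1 to M2: 35 crates
  F2 to M1: 5 crates
  F2 to M2: 65 crates
  F3 to M1: 40 crates
  F4 to M2: 70 crates
Total cost = $760.

760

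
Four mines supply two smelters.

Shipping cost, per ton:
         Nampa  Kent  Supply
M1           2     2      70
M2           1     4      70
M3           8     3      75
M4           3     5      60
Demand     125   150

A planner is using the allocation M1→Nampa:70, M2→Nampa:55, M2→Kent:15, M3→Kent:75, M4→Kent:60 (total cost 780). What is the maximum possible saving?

155

Current plan cost = 70·2 + 55·1 + 15·4 + 75·3 + 60·5 = 780.
Optimal plan:
  M1->Kent: 70 × 2 = 140
  M2->Nampa: 70 × 1 = 70
  M3->Kent: 75 × 3 = 225
  M4->Nampa: 55 × 3 = 165
  M4->Kent: 5 × 5 = 25
Optimal cost = 625.
Saving = 780 − 625 = 155.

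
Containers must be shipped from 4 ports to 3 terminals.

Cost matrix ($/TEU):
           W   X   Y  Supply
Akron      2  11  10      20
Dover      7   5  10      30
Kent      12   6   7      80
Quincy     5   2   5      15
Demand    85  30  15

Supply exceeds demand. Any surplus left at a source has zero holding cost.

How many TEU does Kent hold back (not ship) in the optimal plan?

15

An optimal plan:
  Akron–W: 20 × $2 = $40
  Dover–W: 30 × $7 = $210
  Kent–W: 20 × $12 = $240
  Kent–X: 30 × $6 = $180
  Kent–Y: 15 × $7 = $105
  Quincy–W: 15 × $5 = $75
Total cost = $850.
Kent ships 65 of its 80, leaving 15.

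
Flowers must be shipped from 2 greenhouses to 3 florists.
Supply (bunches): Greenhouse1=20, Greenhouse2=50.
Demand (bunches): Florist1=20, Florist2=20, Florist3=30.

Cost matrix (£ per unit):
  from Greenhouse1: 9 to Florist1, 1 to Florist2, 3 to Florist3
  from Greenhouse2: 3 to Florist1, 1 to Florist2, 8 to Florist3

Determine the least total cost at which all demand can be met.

220

An optimal shipping plan:
  Greenhouse1 to Florist3: 20 × £3 = £60
  Greenhouse2 to Florist1: 20 × £3 = £60
  Greenhouse2 to Florist2: 20 × £1 = £20
  Greenhouse2 to Florist3: 10 × £8 = £80
Total = 60 + 60 + 20 + 80 = £220.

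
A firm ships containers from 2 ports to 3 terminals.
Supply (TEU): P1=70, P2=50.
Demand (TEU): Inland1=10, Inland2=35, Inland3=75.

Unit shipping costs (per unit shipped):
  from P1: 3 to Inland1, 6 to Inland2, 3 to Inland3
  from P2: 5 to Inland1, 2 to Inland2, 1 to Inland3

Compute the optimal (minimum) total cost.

295

A cheapest plan:
  P1→Inland1: 10 TEU
  P1→Inland3: 60 TEU
  P2→Inland2: 35 TEU
  P2→Inland3: 15 TEU
Total cost = 295.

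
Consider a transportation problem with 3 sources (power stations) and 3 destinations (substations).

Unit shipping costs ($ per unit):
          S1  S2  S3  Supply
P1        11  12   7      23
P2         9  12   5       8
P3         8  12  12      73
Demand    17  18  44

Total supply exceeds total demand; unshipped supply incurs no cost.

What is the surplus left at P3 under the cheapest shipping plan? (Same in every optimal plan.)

25

An optimal plan:
  P1→S3: 23 × $7 = $161
  P2→S3: 8 × $5 = $40
  P3→S1: 17 × $8 = $136
  P3→S2: 18 × $12 = $216
  P3→S3: 13 × $12 = $156
Total cost = $709.
P3 ships 48 of its 73, leaving 25.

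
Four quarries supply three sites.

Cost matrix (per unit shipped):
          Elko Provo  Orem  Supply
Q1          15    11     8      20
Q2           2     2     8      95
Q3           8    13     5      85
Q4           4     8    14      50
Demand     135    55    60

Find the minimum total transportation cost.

1110

An optimal shipping plan:
  Q1–Provo: 20 × 11 = 220
  Q2–Elko: 60 × 2 = 120
  Q2–Provo: 35 × 2 = 70
  Q3–Elko: 25 × 8 = 200
  Q3–Orem: 60 × 5 = 300
  Q4–Elko: 50 × 4 = 200
Total = 220 + 120 + 70 + 200 + 300 + 200 = 1110.
(Supply check: Q1 ships 20; Q2 ships 95; Q3 ships 85; Q4 ships 50.)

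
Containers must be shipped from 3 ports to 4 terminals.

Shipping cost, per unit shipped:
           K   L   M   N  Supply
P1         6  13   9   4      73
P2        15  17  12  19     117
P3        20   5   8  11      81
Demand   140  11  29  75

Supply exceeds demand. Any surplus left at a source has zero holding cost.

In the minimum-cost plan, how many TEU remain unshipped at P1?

An optimal plan:
  P1 to K: 39 × 6 = 234
  P1 to N: 34 × 4 = 136
  P2 to K: 101 × 15 = 1515
  P3 to L: 11 × 5 = 55
  P3 to M: 29 × 8 = 232
  P3 to N: 41 × 11 = 451
Total cost = 2623.
P1 ships 73 of its 73, leaving 0.

0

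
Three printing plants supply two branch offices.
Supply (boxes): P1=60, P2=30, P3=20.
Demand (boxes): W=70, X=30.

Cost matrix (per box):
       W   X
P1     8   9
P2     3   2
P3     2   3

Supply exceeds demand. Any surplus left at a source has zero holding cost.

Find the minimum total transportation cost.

500

An optimal shipping plan:
  P1→W: 50 × 8 = 400
  P2→X: 30 × 2 = 60
  P3→W: 20 × 2 = 40
Total = 400 + 60 + 40 = 500.
(Supply check: P1 ships 50; P2 ships 30; P3 ships 20.)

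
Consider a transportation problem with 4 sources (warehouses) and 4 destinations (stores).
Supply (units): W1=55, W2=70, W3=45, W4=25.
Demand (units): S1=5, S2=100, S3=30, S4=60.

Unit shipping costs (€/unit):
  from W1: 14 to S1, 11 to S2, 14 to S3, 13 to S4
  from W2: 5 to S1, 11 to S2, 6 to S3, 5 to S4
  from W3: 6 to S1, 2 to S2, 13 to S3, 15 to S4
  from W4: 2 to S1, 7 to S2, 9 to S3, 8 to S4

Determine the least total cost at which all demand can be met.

Optimal allocation:
  W1–S2: 55 × €11 = €605
  W2–S3: 10 × €6 = €60
  W2–S4: 60 × €5 = €300
  W3–S2: 45 × €2 = €90
  W4–S1: 5 × €2 = €10
  W4–S3: 20 × €9 = €180
Total = 605 + 60 + 300 + 90 + 10 + 180 = €1245.

1245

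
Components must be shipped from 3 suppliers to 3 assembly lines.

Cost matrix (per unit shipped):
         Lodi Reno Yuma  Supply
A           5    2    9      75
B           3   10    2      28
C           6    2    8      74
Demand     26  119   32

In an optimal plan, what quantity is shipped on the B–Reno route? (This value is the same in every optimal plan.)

The minimum-cost plan:
  A→Lodi: 26 × 5 = 130
  A→Reno: 49 × 2 = 98
  B→Yuma: 28 × 2 = 56
  C→Reno: 70 × 2 = 140
  C→Yuma: 4 × 8 = 32
Total cost = 456.
The route B→Reno is not used.

0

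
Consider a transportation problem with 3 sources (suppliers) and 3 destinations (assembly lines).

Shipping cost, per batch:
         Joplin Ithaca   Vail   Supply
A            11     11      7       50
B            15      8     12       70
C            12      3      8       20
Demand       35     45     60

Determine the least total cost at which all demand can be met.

One minimum-cost allocation:
  A→Vail: 50 batches
  B→Joplin: 35 batches
  B→Ithaca: 25 batches
  B→Vail: 10 batches
  C→Ithaca: 20 batches
Total cost = 1255.
(Supply check: A ships 50; B ships 70; C ships 20.)

1255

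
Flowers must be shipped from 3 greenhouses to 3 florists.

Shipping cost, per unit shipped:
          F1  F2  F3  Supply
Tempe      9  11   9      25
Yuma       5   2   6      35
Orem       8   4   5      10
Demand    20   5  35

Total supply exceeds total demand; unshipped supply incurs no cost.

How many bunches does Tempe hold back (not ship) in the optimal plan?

An optimal plan:
  Tempe->F3: 15 × 9 = 135
  Yuma->F1: 20 × 5 = 100
  Yuma->F2: 5 × 2 = 10
  Yuma->F3: 10 × 6 = 60
  Orem->F3: 10 × 5 = 50
Total cost = 355.
Tempe ships 15 of its 25, leaving 10.

10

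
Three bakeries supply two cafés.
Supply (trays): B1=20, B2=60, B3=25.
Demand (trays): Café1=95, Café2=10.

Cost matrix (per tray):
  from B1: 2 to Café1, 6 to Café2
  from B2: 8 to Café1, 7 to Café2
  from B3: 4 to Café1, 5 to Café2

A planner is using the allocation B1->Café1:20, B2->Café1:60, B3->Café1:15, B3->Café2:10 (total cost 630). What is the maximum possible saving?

20

Current plan cost = 20·2 + 60·8 + 15·4 + 10·5 = 630.
Optimal plan:
  B1->Café1: 20 × 2 = 40
  B2->Café1: 50 × 8 = 400
  B2->Café2: 10 × 7 = 70
  B3->Café1: 25 × 4 = 100
Optimal cost = 610.
Saving = 630 − 610 = 20.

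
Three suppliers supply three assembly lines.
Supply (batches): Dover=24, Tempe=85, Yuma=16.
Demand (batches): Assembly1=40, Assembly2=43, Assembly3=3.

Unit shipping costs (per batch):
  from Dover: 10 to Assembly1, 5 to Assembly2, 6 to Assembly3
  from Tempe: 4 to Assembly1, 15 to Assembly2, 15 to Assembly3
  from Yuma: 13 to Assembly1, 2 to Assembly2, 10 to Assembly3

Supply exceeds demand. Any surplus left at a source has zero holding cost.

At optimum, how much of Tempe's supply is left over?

Minimum-cost shipments:
  Dover->Assembly2: 24 batches
  Tempe->Assembly1: 40 batches
  Tempe->Assembly2: 3 batches
  Tempe->Assembly3: 3 batches
  Yuma->Assembly2: 16 batches
Total cost = 402.
Tempe ships 46 of its 85, leaving 39.

39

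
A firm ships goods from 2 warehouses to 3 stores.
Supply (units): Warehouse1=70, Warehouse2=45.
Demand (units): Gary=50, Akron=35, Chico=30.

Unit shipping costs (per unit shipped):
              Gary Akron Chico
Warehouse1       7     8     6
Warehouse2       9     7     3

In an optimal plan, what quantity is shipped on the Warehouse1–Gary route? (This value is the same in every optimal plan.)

50

The minimum-cost plan:
  Warehouse1 to Gary: 50 × 7 = 350
  Warehouse1 to Akron: 20 × 8 = 160
  Warehouse2 to Akron: 15 × 7 = 105
  Warehouse2 to Chico: 30 × 3 = 90
Total cost = 705.
So Warehouse1→Gary carries 50 units.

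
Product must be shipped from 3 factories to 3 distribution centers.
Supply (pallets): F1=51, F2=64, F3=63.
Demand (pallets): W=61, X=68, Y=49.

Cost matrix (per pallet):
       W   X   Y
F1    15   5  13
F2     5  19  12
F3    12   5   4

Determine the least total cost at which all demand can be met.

One minimum-cost allocation:
  F1->X: 51 × 5 = 255
  F2->W: 61 × 5 = 305
  F2->Y: 3 × 12 = 36
  F3->X: 17 × 5 = 85
  F3->Y: 46 × 4 = 184
Total = 255 + 305 + 36 + 85 + 184 = 865.

865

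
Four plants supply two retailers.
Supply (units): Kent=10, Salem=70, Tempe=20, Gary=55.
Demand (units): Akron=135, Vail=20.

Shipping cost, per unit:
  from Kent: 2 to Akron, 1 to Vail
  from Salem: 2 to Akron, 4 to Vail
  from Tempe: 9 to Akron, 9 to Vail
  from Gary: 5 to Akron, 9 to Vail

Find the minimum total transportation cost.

605

An optimal shipping plan:
  Kent→Vail: 10 units
  Salem→Akron: 70 units
  Tempe→Akron: 10 units
  Tempe→Vail: 10 units
  Gary→Akron: 55 units
Total cost = 605.
(Supply check: Kent ships 10; Salem ships 70; Tempe ships 20; Gary ships 55.)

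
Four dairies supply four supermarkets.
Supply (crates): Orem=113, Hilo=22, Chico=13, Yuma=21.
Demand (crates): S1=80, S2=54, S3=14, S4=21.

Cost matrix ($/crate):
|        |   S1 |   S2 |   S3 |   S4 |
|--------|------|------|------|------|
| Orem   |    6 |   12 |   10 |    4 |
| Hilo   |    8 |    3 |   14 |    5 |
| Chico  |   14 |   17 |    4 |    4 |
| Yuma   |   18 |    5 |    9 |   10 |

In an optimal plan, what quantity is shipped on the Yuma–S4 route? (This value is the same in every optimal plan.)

0

Solving gives:
  Orem->S1: 80 × $6 = $480
  Orem->S2: 11 × $12 = $132
  Orem->S3: 1 × $10 = $10
  Orem->S4: 21 × $4 = $84
  Hilo->S2: 22 × $3 = $66
  Chico->S3: 13 × $4 = $52
  Yuma->S2: 21 × $5 = $105
Total cost = $929.
The route Yuma→S4 is not used.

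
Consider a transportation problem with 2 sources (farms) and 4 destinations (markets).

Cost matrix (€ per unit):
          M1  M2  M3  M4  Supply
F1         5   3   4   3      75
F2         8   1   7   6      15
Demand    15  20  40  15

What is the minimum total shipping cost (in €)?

One minimum-cost allocation:
  F1->M1: 15 × €5 = €75
  F1->M2: 5 × €3 = €15
  F1->M3: 40 × €4 = €160
  F1->M4: 15 × €3 = €45
  F2->M2: 15 × €1 = €15
Total = 75 + 15 + 160 + 45 + 15 = €310.

310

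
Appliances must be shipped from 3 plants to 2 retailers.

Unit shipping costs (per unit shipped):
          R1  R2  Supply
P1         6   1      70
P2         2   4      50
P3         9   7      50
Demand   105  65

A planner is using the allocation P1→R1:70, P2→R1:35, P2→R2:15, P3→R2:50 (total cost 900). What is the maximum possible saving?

255

Current plan cost = 70·6 + 35·2 + 15·4 + 50·7 = 900.
Optimal plan:
  P1→R1: 5 × 6 = 30
  P1→R2: 65 × 1 = 65
  P2→R1: 50 × 2 = 100
  P3→R1: 50 × 9 = 450
Optimal cost = 645.
Saving = 900 − 645 = 255.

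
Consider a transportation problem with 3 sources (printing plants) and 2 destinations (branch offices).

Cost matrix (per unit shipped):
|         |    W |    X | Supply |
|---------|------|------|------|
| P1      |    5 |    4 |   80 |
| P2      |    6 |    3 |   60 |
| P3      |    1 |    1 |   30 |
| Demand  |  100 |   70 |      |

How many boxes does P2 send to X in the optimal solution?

Solving gives:
  P1–W: 70 × 5 = 350
  P1–X: 10 × 4 = 40
  P2–X: 60 × 3 = 180
  P3–W: 30 × 1 = 30
Total cost = 600.
So P2→X carries 60 boxes.

60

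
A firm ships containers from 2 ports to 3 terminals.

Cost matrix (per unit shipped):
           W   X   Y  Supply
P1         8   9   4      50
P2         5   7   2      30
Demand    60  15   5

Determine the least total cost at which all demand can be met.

545

One minimum-cost allocation:
  P1 to W: 30 × 8 = 240
  P1 to X: 15 × 9 = 135
  P1 to Y: 5 × 4 = 20
  P2 to W: 30 × 5 = 150
Total = 240 + 135 + 20 + 150 = 545.
(Supply check: P1 ships 50; P2 ships 30.)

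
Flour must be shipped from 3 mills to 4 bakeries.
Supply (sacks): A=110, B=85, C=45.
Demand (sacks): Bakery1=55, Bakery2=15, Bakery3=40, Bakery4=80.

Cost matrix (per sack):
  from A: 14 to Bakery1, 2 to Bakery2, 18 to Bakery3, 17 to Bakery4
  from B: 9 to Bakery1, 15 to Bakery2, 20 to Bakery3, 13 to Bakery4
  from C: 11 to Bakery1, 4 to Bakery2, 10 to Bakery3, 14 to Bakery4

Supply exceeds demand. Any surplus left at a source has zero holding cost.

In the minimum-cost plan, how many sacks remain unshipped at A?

An optimal plan:
  A–Bakery2: 15 × 2 = 30
  A–Bakery4: 45 × 17 = 765
  B–Bakery1: 55 × 9 = 495
  B–Bakery4: 30 × 13 = 390
  C–Bakery3: 40 × 10 = 400
  C–Bakery4: 5 × 14 = 70
Total cost = 2150.
A ships 60 of its 110, leaving 50.

50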